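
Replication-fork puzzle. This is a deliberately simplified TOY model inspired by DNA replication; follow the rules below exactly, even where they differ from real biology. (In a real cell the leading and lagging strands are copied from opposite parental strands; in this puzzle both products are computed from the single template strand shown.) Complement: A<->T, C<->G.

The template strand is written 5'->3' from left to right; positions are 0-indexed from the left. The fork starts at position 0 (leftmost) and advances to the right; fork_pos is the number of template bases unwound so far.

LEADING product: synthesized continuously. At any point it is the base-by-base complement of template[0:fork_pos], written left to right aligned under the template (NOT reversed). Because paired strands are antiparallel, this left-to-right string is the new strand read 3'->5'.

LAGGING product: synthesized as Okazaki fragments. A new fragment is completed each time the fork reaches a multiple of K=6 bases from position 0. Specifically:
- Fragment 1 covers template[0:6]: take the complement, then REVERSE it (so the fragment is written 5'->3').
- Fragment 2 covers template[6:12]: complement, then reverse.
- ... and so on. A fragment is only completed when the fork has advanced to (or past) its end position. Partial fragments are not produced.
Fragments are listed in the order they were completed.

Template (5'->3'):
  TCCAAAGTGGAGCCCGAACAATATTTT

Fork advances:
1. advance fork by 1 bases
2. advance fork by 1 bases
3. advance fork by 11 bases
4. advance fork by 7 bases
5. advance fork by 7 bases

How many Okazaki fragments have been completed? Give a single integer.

Answer: 4

Derivation:
Step 1: advance 1 -> fork_pos = 0 + 1 = 1. Next multiple of 6 is 6 (not reached); still 0 fragment(s).
Step 2: advance 1 -> fork_pos = 1 + 1 = 2. Next multiple of 6 is 6 (not reached); still 0 fragment(s).
Step 3: advance 11 -> fork_pos = 2 + 11 = 13. Reached multiple(s) of 6: 6, 12 -> fragments 1-2 completed (2 total).
Step 4: advance 7 -> fork_pos = 13 + 7 = 20. Reached multiple(s) of 6: 18 -> fragment 3 completed (3 total).
Step 5: advance 7 -> fork_pos = 20 + 7 = 27. Reached multiple(s) of 6: 24 -> fragment 4 completed (4 total).
Check: final fork_pos = 27; the multiples of 6 that are <= 27 are 6..24 -> 27 // 6 = 4 completed fragment(s).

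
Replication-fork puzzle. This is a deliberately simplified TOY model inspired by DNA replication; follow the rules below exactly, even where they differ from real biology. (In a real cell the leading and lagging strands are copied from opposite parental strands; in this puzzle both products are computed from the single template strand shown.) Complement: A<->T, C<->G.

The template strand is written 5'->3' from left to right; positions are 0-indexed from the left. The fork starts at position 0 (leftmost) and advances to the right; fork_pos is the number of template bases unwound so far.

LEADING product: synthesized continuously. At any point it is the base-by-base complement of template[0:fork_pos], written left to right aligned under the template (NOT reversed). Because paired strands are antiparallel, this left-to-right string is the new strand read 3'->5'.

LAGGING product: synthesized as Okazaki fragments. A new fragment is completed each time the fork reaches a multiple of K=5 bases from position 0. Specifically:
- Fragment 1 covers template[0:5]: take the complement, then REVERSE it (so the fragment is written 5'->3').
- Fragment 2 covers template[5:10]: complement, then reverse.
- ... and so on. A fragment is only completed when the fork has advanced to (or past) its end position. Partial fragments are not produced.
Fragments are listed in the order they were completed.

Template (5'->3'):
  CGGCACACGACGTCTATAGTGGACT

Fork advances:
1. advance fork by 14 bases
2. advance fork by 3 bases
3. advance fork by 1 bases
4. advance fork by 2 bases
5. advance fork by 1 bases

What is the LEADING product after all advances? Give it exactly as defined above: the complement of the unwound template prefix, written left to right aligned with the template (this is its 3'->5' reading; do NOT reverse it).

Answer: GCCGTGTGCTGCAGATATCAC

Derivation:
Step 1: advance 14 -> fork_pos = 0 + 14 = 14.
Step 2: advance 3 -> fork_pos = 14 + 3 = 17.
Step 3: advance 1 -> fork_pos = 17 + 1 = 18.
Step 4: advance 2 -> fork_pos = 18 + 2 = 20.
Step 5: advance 1 -> fork_pos = 20 + 1 = 21.
Unwound prefix: template[0:21] = CGGCACACGACGTCTATAGTG
Complement it base by base (A<->T, C<->G), keeping left-to-right order:
  [0:5] CGGCA -> GCCGT
  [5:10] CACGA -> GTGCT
  [10:15] CGTCT -> GCAGA
  [15:20] ATAGT -> TATCA
  [20:21] G -> C
Concatenate: GCCGTGTGCTGCAGATATCAC (length 21; written aligned with the template, i.e. 3'->5').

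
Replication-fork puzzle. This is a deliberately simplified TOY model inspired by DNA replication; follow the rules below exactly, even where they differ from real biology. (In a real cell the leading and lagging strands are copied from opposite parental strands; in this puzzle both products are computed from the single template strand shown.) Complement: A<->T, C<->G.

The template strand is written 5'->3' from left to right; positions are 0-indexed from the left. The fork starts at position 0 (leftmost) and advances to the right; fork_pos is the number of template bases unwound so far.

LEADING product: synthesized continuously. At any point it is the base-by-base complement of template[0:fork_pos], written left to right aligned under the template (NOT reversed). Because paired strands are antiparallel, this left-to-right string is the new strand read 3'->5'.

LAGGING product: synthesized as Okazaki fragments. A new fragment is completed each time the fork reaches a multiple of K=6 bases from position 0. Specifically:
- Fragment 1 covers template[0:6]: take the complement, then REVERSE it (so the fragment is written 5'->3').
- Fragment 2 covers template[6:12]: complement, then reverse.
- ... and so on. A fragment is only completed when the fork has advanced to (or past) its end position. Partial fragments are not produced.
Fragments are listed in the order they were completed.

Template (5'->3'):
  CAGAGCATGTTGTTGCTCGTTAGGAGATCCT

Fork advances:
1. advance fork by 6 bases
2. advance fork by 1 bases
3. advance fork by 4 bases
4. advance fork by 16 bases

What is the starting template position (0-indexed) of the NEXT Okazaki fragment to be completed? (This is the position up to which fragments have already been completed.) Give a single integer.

Step 1: advance 6 -> fork_pos = 0 + 6 = 6. Reached multiple(s) of 6: 6 -> fragment 1 completed (1 total).
Step 2: advance 1 -> fork_pos = 6 + 1 = 7. Next multiple of 6 is 12 (not reached); still 1 fragment(s).
Step 3: advance 4 -> fork_pos = 7 + 4 = 11. Next multiple of 6 is 12 (not reached); still 1 fragment(s).
Step 4: advance 16 -> fork_pos = 11 + 16 = 27. Reached multiple(s) of 6: 12, 18, 24 -> fragments 2-4 completed (4 total).
4 fragment(s) completed, covering template[0:24] (4 x 6 = 24). The next fragment, fragment 5, covers template[24:30], so it starts at position 24.

Answer: 24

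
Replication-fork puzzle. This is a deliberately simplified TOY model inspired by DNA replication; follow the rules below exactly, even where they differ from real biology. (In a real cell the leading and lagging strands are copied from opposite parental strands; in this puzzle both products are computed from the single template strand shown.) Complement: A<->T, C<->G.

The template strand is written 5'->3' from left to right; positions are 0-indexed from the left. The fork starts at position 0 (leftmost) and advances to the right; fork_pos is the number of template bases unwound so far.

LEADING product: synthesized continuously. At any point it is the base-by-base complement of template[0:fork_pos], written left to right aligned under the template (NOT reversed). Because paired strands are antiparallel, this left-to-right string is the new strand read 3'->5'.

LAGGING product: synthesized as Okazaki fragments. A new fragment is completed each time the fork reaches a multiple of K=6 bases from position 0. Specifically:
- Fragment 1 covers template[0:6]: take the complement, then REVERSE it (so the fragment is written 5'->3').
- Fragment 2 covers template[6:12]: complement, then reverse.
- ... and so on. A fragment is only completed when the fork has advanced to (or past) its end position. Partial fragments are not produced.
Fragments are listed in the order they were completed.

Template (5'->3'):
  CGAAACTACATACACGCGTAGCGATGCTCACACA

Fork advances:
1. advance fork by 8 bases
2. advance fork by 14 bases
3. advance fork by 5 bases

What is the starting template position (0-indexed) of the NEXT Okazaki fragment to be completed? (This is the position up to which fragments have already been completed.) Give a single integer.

Step 1: advance 8 -> fork_pos = 0 + 8 = 8. Reached multiple(s) of 6: 6 -> fragment 1 completed (1 total).
Step 2: advance 14 -> fork_pos = 8 + 14 = 22. Reached multiple(s) of 6: 12, 18 -> fragments 2-3 completed (3 total).
Step 3: advance 5 -> fork_pos = 22 + 5 = 27. Reached multiple(s) of 6: 24 -> fragment 4 completed (4 total).
4 fragment(s) completed, covering template[0:24] (4 x 6 = 24). The next fragment, fragment 5, covers template[24:30], so it starts at position 24.

Answer: 24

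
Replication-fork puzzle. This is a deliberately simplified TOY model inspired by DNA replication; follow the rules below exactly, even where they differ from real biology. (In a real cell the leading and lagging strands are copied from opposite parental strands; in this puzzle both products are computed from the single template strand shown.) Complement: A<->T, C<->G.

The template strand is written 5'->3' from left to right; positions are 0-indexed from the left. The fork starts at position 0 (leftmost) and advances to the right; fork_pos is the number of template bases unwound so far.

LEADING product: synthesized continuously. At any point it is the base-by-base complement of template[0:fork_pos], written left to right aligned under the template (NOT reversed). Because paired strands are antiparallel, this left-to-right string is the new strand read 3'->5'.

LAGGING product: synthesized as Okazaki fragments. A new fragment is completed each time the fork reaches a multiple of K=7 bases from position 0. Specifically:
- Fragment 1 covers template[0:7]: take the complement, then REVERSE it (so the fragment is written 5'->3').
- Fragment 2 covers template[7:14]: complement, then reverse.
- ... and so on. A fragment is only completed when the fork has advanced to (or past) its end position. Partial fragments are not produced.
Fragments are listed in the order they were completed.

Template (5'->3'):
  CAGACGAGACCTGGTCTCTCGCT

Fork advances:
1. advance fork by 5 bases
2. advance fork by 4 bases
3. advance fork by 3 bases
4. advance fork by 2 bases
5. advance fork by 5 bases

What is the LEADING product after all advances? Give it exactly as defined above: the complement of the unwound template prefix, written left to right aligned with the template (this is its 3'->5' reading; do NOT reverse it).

Answer: GTCTGCTCTGGACCAGAGA

Derivation:
Step 1: advance 5 -> fork_pos = 0 + 5 = 5.
Step 2: advance 4 -> fork_pos = 5 + 4 = 9.
Step 3: advance 3 -> fork_pos = 9 + 3 = 12.
Step 4: advance 2 -> fork_pos = 12 + 2 = 14.
Step 5: advance 5 -> fork_pos = 14 + 5 = 19.
Unwound prefix: template[0:19] = CAGACGAGACCTGGTCTCT
Complement it base by base (A<->T, C<->G), keeping left-to-right order:
  [0:5] CAGAC -> GTCTG
  [5:10] GAGAC -> CTCTG
  [10:15] CTGGT -> GACCA
  [15:19] CTCT -> GAGA
Concatenate: GTCTGCTCTGGACCAGAGA (length 19; written aligned with the template, i.e. 3'->5').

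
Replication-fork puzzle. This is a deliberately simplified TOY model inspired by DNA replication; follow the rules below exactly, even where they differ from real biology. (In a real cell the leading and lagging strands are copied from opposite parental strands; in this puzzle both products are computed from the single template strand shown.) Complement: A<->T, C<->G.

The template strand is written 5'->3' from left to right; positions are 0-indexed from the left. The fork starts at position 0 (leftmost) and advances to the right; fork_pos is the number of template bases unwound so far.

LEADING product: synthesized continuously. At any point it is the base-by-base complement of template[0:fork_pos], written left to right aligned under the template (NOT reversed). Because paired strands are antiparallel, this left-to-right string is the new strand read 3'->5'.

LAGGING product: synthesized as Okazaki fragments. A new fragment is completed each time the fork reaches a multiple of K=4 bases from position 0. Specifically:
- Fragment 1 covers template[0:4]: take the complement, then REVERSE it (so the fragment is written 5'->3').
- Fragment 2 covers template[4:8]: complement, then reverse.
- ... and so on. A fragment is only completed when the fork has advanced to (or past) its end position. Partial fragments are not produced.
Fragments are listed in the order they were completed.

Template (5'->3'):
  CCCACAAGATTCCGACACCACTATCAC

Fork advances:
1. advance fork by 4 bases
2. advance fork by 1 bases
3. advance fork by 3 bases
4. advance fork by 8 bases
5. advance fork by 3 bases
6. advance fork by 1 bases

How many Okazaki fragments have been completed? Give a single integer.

Answer: 5

Derivation:
Step 1: advance 4 -> fork_pos = 0 + 4 = 4. Reached multiple(s) of 4: 4 -> fragment 1 completed (1 total).
Step 2: advance 1 -> fork_pos = 4 + 1 = 5. Next multiple of 4 is 8 (not reached); still 1 fragment(s).
Step 3: advance 3 -> fork_pos = 5 + 3 = 8. Reached multiple(s) of 4: 8 -> fragment 2 completed (2 total).
Step 4: advance 8 -> fork_pos = 8 + 8 = 16. Reached multiple(s) of 4: 12, 16 -> fragments 3-4 completed (4 total).
Step 5: advance 3 -> fork_pos = 16 + 3 = 19. Next multiple of 4 is 20 (not reached); still 4 fragment(s).
Step 6: advance 1 -> fork_pos = 19 + 1 = 20. Reached multiple(s) of 4: 20 -> fragment 5 completed (5 total).
Check: final fork_pos = 20; the multiples of 4 that are <= 20 are 4..20 -> 20 // 4 = 5 completed fragment(s).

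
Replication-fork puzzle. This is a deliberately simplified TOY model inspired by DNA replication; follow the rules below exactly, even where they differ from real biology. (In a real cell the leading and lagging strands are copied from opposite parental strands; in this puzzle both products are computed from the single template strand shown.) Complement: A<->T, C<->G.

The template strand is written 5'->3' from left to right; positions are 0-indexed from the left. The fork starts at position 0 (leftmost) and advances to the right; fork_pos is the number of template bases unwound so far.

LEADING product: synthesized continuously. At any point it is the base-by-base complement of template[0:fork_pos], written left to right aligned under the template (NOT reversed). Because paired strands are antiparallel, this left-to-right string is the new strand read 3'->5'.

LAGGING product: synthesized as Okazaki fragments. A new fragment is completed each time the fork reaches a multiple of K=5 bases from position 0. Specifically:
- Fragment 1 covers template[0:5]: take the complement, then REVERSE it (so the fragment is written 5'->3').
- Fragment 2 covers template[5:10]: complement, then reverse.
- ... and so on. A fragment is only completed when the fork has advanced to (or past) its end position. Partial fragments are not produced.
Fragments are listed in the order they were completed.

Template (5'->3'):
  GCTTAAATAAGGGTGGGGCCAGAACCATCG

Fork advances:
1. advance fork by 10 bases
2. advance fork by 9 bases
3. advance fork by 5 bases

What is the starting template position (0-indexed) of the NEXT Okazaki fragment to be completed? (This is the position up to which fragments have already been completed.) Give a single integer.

Answer: 20

Derivation:
Step 1: advance 10 -> fork_pos = 0 + 10 = 10. Reached multiple(s) of 5: 5, 10 -> fragments 1-2 completed (2 total).
Step 2: advance 9 -> fork_pos = 10 + 9 = 19. Reached multiple(s) of 5: 15 -> fragment 3 completed (3 total).
Step 3: advance 5 -> fork_pos = 19 + 5 = 24. Reached multiple(s) of 5: 20 -> fragment 4 completed (4 total).
4 fragment(s) completed, covering template[0:20] (4 x 5 = 20). The next fragment, fragment 5, covers template[20:25], so it starts at position 20.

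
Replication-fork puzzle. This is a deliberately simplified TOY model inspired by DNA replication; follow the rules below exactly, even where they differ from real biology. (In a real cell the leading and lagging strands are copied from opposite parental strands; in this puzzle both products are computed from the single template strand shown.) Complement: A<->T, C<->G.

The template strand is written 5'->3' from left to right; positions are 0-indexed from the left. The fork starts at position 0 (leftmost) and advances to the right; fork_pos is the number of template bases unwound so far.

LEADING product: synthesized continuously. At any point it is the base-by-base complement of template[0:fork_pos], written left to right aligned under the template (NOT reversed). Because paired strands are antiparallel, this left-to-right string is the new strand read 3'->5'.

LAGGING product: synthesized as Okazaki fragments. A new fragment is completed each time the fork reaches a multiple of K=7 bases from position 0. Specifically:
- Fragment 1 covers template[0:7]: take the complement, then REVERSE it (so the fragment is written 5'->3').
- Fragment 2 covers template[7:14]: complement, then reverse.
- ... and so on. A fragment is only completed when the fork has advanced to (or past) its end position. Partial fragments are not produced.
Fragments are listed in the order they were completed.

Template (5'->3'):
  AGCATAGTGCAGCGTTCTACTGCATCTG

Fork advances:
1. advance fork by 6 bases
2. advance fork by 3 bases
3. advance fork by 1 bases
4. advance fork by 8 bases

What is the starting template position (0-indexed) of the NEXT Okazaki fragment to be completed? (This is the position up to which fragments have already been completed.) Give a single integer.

Answer: 14

Derivation:
Step 1: advance 6 -> fork_pos = 0 + 6 = 6. Next multiple of 7 is 7 (not reached); still 0 fragment(s).
Step 2: advance 3 -> fork_pos = 6 + 3 = 9. Reached multiple(s) of 7: 7 -> fragment 1 completed (1 total).
Step 3: advance 1 -> fork_pos = 9 + 1 = 10. Next multiple of 7 is 14 (not reached); still 1 fragment(s).
Step 4: advance 8 -> fork_pos = 10 + 8 = 18. Reached multiple(s) of 7: 14 -> fragment 2 completed (2 total).
2 fragment(s) completed, covering template[0:14] (2 x 7 = 14). The next fragment, fragment 3, covers template[14:21], so it starts at position 14.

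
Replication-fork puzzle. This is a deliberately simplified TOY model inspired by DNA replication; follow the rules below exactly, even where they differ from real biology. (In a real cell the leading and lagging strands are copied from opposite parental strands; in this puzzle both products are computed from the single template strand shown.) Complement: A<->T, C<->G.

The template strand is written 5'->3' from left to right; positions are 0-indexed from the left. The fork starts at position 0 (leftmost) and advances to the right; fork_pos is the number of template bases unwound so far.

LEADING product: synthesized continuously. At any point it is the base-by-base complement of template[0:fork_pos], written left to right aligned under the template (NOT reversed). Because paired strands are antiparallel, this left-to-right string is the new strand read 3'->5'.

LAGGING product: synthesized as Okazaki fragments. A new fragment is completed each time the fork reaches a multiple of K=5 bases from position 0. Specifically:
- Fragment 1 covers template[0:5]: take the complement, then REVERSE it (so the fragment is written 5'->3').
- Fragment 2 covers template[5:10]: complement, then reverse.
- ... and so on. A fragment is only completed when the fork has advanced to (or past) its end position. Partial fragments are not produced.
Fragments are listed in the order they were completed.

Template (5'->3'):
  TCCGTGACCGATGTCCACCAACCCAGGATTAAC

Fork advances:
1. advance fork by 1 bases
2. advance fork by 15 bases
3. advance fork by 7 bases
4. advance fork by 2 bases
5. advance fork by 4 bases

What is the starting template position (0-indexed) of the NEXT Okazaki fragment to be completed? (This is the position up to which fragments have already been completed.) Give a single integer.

Step 1: advance 1 -> fork_pos = 0 + 1 = 1. Next multiple of 5 is 5 (not reached); still 0 fragment(s).
Step 2: advance 15 -> fork_pos = 1 + 15 = 16. Reached multiple(s) of 5: 5, 10, 15 -> fragments 1-3 completed (3 total).
Step 3: advance 7 -> fork_pos = 16 + 7 = 23. Reached multiple(s) of 5: 20 -> fragment 4 completed (4 total).
Step 4: advance 2 -> fork_pos = 23 + 2 = 25. Reached multiple(s) of 5: 25 -> fragment 5 completed (5 total).
Step 5: advance 4 -> fork_pos = 25 + 4 = 29. Next multiple of 5 is 30 (not reached); still 5 fragment(s).
5 fragment(s) completed, covering template[0:25] (5 x 5 = 25). The next fragment, fragment 6, covers template[25:30], so it starts at position 25.

Answer: 25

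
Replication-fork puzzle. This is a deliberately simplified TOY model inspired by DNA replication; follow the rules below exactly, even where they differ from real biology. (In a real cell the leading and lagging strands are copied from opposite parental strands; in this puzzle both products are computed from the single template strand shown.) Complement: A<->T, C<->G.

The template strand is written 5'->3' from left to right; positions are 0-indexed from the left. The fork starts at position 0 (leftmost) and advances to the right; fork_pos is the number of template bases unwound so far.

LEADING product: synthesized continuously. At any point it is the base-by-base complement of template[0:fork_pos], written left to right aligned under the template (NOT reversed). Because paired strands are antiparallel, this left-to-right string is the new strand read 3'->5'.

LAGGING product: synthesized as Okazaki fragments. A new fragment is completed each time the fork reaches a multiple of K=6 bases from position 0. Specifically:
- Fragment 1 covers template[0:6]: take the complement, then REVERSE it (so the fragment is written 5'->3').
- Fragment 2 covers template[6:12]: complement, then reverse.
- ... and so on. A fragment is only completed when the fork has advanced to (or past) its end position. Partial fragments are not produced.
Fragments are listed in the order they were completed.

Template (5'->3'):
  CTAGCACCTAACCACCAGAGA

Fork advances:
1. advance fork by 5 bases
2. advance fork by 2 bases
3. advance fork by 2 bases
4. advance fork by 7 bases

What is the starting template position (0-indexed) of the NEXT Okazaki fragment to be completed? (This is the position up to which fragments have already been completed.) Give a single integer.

Step 1: advance 5 -> fork_pos = 0 + 5 = 5. Next multiple of 6 is 6 (not reached); still 0 fragment(s).
Step 2: advance 2 -> fork_pos = 5 + 2 = 7. Reached multiple(s) of 6: 6 -> fragment 1 completed (1 total).
Step 3: advance 2 -> fork_pos = 7 + 2 = 9. Next multiple of 6 is 12 (not reached); still 1 fragment(s).
Step 4: advance 7 -> fork_pos = 9 + 7 = 16. Reached multiple(s) of 6: 12 -> fragment 2 completed (2 total).
2 fragment(s) completed, covering template[0:12] (2 x 6 = 12). The next fragment, fragment 3, covers template[12:18], so it starts at position 12.

Answer: 12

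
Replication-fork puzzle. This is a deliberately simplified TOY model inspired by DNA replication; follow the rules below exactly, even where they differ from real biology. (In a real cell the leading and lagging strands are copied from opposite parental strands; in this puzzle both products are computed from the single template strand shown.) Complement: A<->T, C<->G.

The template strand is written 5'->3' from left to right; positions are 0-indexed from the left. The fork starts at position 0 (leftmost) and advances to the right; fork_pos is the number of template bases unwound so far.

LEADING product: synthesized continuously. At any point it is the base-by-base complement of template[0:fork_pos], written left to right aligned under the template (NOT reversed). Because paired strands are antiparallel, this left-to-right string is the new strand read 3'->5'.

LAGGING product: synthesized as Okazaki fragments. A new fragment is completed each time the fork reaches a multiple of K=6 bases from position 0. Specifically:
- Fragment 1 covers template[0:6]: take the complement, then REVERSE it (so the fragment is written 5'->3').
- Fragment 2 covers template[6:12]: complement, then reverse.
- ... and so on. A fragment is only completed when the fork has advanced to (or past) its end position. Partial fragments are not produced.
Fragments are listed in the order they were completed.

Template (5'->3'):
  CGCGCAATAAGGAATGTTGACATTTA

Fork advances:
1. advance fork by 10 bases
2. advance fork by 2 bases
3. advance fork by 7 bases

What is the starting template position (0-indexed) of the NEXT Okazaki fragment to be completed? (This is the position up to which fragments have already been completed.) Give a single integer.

Step 1: advance 10 -> fork_pos = 0 + 10 = 10. Reached multiple(s) of 6: 6 -> fragment 1 completed (1 total).
Step 2: advance 2 -> fork_pos = 10 + 2 = 12. Reached multiple(s) of 6: 12 -> fragment 2 completed (2 total).
Step 3: advance 7 -> fork_pos = 12 + 7 = 19. Reached multiple(s) of 6: 18 -> fragment 3 completed (3 total).
3 fragment(s) completed, covering template[0:18] (3 x 6 = 18). The next fragment, fragment 4, covers template[18:24], so it starts at position 18.

Answer: 18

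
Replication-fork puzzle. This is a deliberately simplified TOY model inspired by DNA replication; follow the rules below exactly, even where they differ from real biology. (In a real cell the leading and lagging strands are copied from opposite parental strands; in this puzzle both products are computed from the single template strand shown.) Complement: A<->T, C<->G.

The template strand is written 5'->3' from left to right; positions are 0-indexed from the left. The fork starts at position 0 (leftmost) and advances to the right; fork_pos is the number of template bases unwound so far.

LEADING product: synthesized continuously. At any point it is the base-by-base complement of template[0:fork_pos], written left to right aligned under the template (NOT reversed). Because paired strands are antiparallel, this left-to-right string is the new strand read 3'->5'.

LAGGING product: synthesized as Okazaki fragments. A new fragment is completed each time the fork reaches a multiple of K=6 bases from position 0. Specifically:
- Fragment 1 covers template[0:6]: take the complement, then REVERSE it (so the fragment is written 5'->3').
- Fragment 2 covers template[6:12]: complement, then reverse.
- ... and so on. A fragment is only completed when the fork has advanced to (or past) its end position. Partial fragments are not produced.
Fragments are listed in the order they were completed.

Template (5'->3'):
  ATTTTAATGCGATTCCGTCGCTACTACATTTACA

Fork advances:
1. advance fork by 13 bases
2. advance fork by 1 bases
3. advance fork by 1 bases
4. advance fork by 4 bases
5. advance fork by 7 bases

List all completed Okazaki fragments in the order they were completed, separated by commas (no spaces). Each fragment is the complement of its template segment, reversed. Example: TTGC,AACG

Step 1: advance 13 -> fork_pos = 0 + 13 = 13. Reached multiple(s) of 6: 6, 12 -> fragments 1-2 completed (2 total).
Step 2: advance 1 -> fork_pos = 13 + 1 = 14. Next multiple of 6 is 18 (not reached); still 2 fragment(s).
Step 3: advance 1 -> fork_pos = 14 + 1 = 15. Next multiple of 6 is 18 (not reached); still 2 fragment(s).
Step 4: advance 4 -> fork_pos = 15 + 4 = 19. Reached multiple(s) of 6: 18 -> fragment 3 completed (3 total).
Step 5: advance 7 -> fork_pos = 19 + 7 = 26. Reached multiple(s) of 6: 24 -> fragment 4 completed (4 total).
Final fork_pos = 26, so 4 fragment(s) are complete. Build each: template segment -> complement -> reverse.
Fragment 1: template[0:6] = ATTTTA -> complement TAAAAT -> reversed TAAAAT
Fragment 2: template[6:12] = ATGCGA -> complement TACGCT -> reversed TCGCAT
Fragment 3: template[12:18] = TTCCGT -> complement AAGGCA -> reversed ACGGAA
Fragment 4: template[18:24] = CGCTAC -> complement GCGATG -> reversed GTAGCG

Answer: TAAAAT,TCGCAT,ACGGAA,GTAGCG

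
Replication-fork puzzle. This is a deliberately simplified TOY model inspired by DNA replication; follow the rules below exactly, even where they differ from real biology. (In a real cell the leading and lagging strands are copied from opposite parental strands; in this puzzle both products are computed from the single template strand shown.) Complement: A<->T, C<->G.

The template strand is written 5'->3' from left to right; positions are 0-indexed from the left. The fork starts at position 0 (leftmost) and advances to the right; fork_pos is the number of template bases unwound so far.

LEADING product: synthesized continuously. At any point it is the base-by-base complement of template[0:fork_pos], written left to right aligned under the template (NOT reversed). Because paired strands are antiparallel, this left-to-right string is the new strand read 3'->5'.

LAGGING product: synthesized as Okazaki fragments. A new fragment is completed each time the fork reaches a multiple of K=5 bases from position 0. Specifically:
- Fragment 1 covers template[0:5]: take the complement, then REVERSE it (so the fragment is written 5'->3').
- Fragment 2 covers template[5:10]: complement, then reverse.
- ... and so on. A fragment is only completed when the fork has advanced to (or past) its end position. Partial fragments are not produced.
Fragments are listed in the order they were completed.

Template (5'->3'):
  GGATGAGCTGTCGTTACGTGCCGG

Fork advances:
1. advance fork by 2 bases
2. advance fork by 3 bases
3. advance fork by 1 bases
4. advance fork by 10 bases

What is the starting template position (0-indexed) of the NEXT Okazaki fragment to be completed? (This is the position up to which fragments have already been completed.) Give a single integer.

Step 1: advance 2 -> fork_pos = 0 + 2 = 2. Next multiple of 5 is 5 (not reached); still 0 fragment(s).
Step 2: advance 3 -> fork_pos = 2 + 3 = 5. Reached multiple(s) of 5: 5 -> fragment 1 completed (1 total).
Step 3: advance 1 -> fork_pos = 5 + 1 = 6. Next multiple of 5 is 10 (not reached); still 1 fragment(s).
Step 4: advance 10 -> fork_pos = 6 + 10 = 16. Reached multiple(s) of 5: 10, 15 -> fragments 2-3 completed (3 total).
3 fragment(s) completed, covering template[0:15] (3 x 5 = 15). The next fragment, fragment 4, covers template[15:20], so it starts at position 15.

Answer: 15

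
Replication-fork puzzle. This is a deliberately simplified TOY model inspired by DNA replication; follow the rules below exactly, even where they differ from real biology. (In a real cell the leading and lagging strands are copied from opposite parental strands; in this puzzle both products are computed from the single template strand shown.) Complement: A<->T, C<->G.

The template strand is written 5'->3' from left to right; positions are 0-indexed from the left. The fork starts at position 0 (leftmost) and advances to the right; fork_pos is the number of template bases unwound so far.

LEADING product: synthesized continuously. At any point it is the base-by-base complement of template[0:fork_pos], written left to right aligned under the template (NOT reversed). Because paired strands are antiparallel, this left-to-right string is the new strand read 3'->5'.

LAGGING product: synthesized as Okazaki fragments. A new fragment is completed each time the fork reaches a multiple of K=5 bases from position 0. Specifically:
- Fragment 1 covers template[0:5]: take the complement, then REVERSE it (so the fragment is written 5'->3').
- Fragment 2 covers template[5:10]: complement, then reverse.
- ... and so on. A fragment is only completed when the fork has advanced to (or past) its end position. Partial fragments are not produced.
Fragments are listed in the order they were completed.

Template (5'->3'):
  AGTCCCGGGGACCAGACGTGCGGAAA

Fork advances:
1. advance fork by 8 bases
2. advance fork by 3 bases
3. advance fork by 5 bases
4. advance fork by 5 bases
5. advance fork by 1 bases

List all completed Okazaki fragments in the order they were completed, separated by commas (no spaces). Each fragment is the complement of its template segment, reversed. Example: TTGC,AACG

Answer: GGACT,CCCCG,CTGGT,CACGT

Derivation:
Step 1: advance 8 -> fork_pos = 0 + 8 = 8. Reached multiple(s) of 5: 5 -> fragment 1 completed (1 total).
Step 2: advance 3 -> fork_pos = 8 + 3 = 11. Reached multiple(s) of 5: 10 -> fragment 2 completed (2 total).
Step 3: advance 5 -> fork_pos = 11 + 5 = 16. Reached multiple(s) of 5: 15 -> fragment 3 completed (3 total).
Step 4: advance 5 -> fork_pos = 16 + 5 = 21. Reached multiple(s) of 5: 20 -> fragment 4 completed (4 total).
Step 5: advance 1 -> fork_pos = 21 + 1 = 22. Next multiple of 5 is 25 (not reached); still 4 fragment(s).
Final fork_pos = 22, so 4 fragment(s) are complete. Build each: template segment -> complement -> reverse.
Fragment 1: template[0:5] = AGTCC -> complement TCAGG -> reversed GGACT
Fragment 2: template[5:10] = CGGGG -> complement GCCCC -> reversed CCCCG
Fragment 3: template[10:15] = ACCAG -> complement TGGTC -> reversed CTGGT
Fragment 4: template[15:20] = ACGTG -> complement TGCAC -> reversed CACGT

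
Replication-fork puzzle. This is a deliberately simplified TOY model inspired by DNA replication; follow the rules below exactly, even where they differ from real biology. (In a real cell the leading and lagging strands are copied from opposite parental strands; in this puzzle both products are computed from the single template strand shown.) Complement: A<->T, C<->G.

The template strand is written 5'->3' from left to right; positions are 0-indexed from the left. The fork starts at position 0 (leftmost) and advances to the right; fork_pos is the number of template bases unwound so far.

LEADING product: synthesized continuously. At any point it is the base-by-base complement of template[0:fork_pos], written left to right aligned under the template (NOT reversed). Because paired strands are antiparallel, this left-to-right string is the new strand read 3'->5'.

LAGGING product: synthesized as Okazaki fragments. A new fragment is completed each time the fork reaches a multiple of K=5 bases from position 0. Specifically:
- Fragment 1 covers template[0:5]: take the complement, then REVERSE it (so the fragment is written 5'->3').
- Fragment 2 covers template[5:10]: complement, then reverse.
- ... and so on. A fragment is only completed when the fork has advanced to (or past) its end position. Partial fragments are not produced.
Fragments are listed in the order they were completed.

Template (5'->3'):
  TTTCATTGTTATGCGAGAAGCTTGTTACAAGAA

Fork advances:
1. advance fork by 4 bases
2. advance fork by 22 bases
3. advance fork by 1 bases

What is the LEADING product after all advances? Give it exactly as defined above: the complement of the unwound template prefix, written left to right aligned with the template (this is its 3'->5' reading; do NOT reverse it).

Step 1: advance 4 -> fork_pos = 0 + 4 = 4.
Step 2: advance 22 -> fork_pos = 4 + 22 = 26.
Step 3: advance 1 -> fork_pos = 26 + 1 = 27.
Unwound prefix: template[0:27] = TTTCATTGTTATGCGAGAAGCTTGTTA
Complement it base by base (A<->T, C<->G), keeping left-to-right order:
  [0:5] TTTCA -> AAAGT
  [5:10] TTGTT -> AACAA
  [10:15] ATGCG -> TACGC
  [15:20] AGAAG -> TCTTC
  [20:25] CTTGT -> GAACA
  [25:27] TA -> AT
Concatenate: AAAGTAACAATACGCTCTTCGAACAAT (length 27; written aligned with the template, i.e. 3'->5').

Answer: AAAGTAACAATACGCTCTTCGAACAAT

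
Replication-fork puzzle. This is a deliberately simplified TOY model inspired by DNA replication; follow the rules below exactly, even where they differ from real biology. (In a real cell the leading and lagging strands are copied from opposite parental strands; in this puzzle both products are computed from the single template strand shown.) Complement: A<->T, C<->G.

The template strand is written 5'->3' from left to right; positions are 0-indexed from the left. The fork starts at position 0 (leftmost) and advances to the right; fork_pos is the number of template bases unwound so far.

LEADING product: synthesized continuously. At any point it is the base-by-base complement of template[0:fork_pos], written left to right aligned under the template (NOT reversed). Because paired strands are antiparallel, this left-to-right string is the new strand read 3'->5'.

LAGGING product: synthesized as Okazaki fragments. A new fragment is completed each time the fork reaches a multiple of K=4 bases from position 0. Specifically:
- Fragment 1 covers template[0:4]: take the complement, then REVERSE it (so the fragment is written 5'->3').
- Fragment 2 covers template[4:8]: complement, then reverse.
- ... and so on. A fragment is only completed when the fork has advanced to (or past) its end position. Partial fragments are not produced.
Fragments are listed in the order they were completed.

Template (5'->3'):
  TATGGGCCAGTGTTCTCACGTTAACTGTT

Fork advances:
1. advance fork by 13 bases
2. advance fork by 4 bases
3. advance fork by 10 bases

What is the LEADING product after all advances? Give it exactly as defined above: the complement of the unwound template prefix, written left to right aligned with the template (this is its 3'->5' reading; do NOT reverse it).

Step 1: advance 13 -> fork_pos = 0 + 13 = 13.
Step 2: advance 4 -> fork_pos = 13 + 4 = 17.
Step 3: advance 10 -> fork_pos = 17 + 10 = 27.
Unwound prefix: template[0:27] = TATGGGCCAGTGTTCTCACGTTAACTG
Complement it base by base (A<->T, C<->G), keeping left-to-right order:
  [0:5] TATGG -> ATACC
  [5:10] GCCAG -> CGGTC
  [10:15] TGTTC -> ACAAG
  [15:20] TCACG -> AGTGC
  [20:25] TTAAC -> AATTG
  [25:27] TG -> AC
Concatenate: ATACCCGGTCACAAGAGTGCAATTGAC (length 27; written aligned with the template, i.e. 3'->5').

Answer: ATACCCGGTCACAAGAGTGCAATTGAC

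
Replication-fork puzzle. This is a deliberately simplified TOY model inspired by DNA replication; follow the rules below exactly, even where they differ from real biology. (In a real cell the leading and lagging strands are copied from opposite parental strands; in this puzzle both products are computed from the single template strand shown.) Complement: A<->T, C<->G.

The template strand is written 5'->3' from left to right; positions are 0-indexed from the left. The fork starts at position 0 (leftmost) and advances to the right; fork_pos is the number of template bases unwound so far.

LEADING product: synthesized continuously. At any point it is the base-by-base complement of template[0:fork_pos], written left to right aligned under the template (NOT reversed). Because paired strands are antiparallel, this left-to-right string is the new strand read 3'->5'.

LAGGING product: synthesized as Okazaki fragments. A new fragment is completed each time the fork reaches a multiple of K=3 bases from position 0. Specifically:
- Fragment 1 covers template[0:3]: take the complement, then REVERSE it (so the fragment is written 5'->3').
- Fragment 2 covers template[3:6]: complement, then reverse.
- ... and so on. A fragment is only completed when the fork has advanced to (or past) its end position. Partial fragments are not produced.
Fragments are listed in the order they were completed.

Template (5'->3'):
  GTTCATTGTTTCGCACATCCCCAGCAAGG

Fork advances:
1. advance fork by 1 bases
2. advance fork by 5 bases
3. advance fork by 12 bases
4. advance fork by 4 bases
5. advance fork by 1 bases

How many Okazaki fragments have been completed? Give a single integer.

Answer: 7

Derivation:
Step 1: advance 1 -> fork_pos = 0 + 1 = 1. Next multiple of 3 is 3 (not reached); still 0 fragment(s).
Step 2: advance 5 -> fork_pos = 1 + 5 = 6. Reached multiple(s) of 3: 3, 6 -> fragments 1-2 completed (2 total).
Step 3: advance 12 -> fork_pos = 6 + 12 = 18. Reached multiple(s) of 3: 9, 12, 15, 18 -> fragments 3-6 completed (6 total).
Step 4: advance 4 -> fork_pos = 18 + 4 = 22. Reached multiple(s) of 3: 21 -> fragment 7 completed (7 total).
Step 5: advance 1 -> fork_pos = 22 + 1 = 23. Next multiple of 3 is 24 (not reached); still 7 fragment(s).
Check: final fork_pos = 23; the multiples of 3 that are <= 23 are 3..21 -> 23 // 3 = 7 completed fragment(s).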